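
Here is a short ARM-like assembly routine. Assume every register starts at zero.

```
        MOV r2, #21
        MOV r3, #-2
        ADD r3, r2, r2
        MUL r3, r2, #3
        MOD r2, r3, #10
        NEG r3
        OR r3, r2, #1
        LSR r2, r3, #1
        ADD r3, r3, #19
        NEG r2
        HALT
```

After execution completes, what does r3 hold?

22

MOV r2, #21 → r2=21
MOV r3, #-2 → r3=-2
ADD r3, r2, r2 → r3=21+21=42
MUL r3, r2, #3 → r3=21*3=63
MOD r2, r3, #10 → r2=63%10=3
NEG r3 → r3=-(63)=-63
OR r3, r2, #1 → r3=3|1=3
LSR r2, r3, #1 → r2=3>>1=1
ADD r3, r3, #19 → r3=3+19=22
NEG r2 → r2=-(1)=-1
halt.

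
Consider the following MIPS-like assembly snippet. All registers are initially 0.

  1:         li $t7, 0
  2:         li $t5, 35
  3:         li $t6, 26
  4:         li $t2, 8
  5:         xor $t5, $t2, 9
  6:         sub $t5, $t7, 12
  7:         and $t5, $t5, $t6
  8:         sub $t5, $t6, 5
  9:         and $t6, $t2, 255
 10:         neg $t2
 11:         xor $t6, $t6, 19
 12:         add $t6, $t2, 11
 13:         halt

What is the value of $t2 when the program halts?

-8

li $t7, 0 → $t7=0
li $t5, 35 → $t5=35
li $t6, 26 → $t6=26
li $t2, 8 → $t2=8
xor $t5, $t2, 9 → $t5=8^9=1
sub $t5, $t7, 12 → $t5=0-12=-12
and $t5, $t5, $t6 → $t5=(-12)&26=16
sub $t5, $t6, 5 → $t5=26-5=21
and $t6, $t2, 255 → $t6=8&255=8
neg $t2 → $t2=-(8)=-8
xor $t6, $t6, 19 → $t6=8^19=27
add $t6, $t2, 11 → $t6=(-8)+11=3
halt.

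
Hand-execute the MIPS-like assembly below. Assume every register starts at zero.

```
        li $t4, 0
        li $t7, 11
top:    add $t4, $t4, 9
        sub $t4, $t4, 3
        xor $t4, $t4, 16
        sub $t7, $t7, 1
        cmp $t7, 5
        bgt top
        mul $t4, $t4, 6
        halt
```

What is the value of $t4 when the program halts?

$t4=0
$t7=11
$t4=0+9=9
$t4=9-3=6
$t4=6^16=22
$t7=11-1=10
cmp $t7, 5  (cmp 10,5)
bgt top: taken
$t4=22+9=31
$t4=31-3=28
$t4=28^16=12
$t7=10-1=9
cmp $t7, 5  (cmp 9,5)
bgt top: taken
$t4=12+9=21
$t4=21-3=18
$t4=18^16=2
$t7=9-1=8
cmp $t7, 5  (cmp 8,5)
bgt top: taken
$t4=2+9=11
$t4=11-3=8
$t4=8^16=24
$t7=8-1=7
cmp $t7, 5  (cmp 7,5)
bgt top: taken
$t4=24+9=33
$t4=33-3=30
$t4=30^16=14
$t7=7-1=6
cmp $t7, 5  (cmp 6,5)
bgt top: taken
$t4=14+9=23
$t4=23-3=20
$t4=20^16=4
$t7=6-1=5
cmp $t7, 5  (cmp 5,5)
bgt top: not taken
$t4=4*6=24
halt.

24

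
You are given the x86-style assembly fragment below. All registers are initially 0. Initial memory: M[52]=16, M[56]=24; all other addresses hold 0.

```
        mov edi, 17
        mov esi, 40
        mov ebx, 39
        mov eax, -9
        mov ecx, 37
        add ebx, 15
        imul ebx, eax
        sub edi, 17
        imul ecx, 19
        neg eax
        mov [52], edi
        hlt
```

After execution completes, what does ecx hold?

703

after mov edi, 17: edi=17
after mov esi, 40: esi=40
after mov ebx, 39: ebx=39
after mov eax, -9: eax=-9
after mov ecx, 37: ecx=37
after add ebx, 15: ebx=39+15=54
after imul ebx, eax: ebx=54*(-9)=-486
after sub edi, 17: edi=17-17=0
after imul ecx, 19: ecx=37*19=703
after neg eax: eax=-(-9)=9
mov [52], edi → M[52]=0
halt.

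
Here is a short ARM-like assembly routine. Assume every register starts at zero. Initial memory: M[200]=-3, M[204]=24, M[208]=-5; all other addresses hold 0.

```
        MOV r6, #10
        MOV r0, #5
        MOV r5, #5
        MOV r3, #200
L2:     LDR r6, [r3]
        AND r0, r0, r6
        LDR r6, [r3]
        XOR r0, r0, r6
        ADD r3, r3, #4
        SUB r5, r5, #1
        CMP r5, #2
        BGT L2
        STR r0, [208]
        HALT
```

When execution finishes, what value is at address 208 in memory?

-5

r6=10
r0=5
r5=5
r3=200
r6=M[200]=-3
r0=5&(-3)=5
r6=M[200]=-3
r0=5^(-3)=-8
r3=200+4=204
r5=5-1=4
CMP r5, #2  (cmp 4,2)
BGT L2: taken
r6=M[204]=24
r0=(-8)&24=24
r6=M[204]=24
r0=24^24=0
r3=204+4=208
r5=4-1=3
CMP r5, #2  (cmp 3,2)
BGT L2: taken
r6=M[208]=-5
r0=0&(-5)=0
r6=M[208]=-5
r0=0^(-5)=-5
r3=208+4=212
r5=3-1=2
CMP r5, #2  (cmp 2,2)
BGT L2: not taken
STR r0, [208] → M[208]=-5
halt.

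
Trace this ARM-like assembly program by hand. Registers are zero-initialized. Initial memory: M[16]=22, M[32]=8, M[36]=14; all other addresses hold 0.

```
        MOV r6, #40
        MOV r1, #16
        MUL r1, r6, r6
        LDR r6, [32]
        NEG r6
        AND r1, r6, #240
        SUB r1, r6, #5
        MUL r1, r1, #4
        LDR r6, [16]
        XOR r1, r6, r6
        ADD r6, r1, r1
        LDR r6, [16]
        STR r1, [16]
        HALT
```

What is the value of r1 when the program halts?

after MOV r6, #40: r6=40
after MOV r1, #16: r1=16
after MUL r1, r6, r6: r1=40*40=1600
after LDR r6, [32]: r6=M[32]=8
after NEG r6: r6=-(8)=-8
after AND r1, r6, #240: r1=(-8)&240=240
after SUB r1, r6, #5: r1=(-8)-5=-13
after MUL r1, r1, #4: r1=(-13)*4=-52
after LDR r6, [16]: r6=M[16]=22
after XOR r1, r6, r6: r1=22^22=0
after ADD r6, r1, r1: r6=0+0=0
after LDR r6, [16]: r6=M[16]=22
STR r1, [16] → M[16]=0
halt.

0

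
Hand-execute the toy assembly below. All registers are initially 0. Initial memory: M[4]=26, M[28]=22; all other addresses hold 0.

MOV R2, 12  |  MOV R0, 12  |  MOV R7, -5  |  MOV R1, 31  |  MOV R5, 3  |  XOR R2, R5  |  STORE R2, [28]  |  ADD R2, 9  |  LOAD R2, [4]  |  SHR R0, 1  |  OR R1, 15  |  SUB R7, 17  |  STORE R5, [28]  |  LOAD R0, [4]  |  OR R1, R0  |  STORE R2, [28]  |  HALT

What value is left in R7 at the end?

after MOV R2, 12: R2=12
after MOV R0, 12: R0=12
after MOV R7, -5: R7=-5
after MOV R1, 31: R1=31
after MOV R5, 3: R5=3
after XOR R2, R5: R2=12^3=15
STORE R2, [28] → M[28]=15
after ADD R2, 9: R2=15+9=24
after LOAD R2, [4]: R2=M[4]=26
after SHR R0, 1: R0=12>>1=6
after OR R1, 15: R1=31|15=31
after SUB R7, 17: R7=(-5)-17=-22
STORE R5, [28] → M[28]=3
after LOAD R0, [4]: R0=M[4]=26
after OR R1, R0: R1=31|26=31
STORE R2, [28] → M[28]=26
halt.

-22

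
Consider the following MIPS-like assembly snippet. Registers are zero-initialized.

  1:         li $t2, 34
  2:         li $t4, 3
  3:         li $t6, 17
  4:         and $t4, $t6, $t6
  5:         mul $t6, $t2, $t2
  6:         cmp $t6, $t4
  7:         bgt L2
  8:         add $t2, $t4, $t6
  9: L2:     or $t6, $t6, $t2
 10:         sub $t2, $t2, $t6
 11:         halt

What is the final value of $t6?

li $t2, 34 → $t2=34
li $t4, 3 → $t4=3
li $t6, 17 → $t6=17
and $t4, $t6, $t6 → $t4=17&17=17
mul $t6, $t2, $t2 → $t6=34*34=1156
cmp $t6, $t4  (cmp 1156,17)
bgt L2: taken
or $t6, $t6, $t2 → $t6=1156|34=1190
sub $t2, $t2, $t6 → $t2=34-1190=-1156
halt.

1190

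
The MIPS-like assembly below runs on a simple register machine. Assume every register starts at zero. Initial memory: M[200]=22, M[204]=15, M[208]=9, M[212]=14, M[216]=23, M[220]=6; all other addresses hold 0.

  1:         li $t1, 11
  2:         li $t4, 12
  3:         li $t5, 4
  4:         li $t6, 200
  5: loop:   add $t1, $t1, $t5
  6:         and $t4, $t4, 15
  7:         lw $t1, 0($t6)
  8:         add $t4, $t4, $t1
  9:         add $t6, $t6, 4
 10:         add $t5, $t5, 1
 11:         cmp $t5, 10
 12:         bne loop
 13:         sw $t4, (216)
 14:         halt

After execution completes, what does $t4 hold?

21

after li $t1, 11: $t1=11
after li $t4, 12: $t4=12
after li $t5, 4: $t5=4
after li $t6, 200: $t6=200
after add $t1, $t1, $t5: $t1=11+4=15
after and $t4, $t4, 15: $t4=12&15=12
after lw $t1, 0($t6): $t1=M[200]=22
after add $t4, $t4, $t1: $t4=12+22=34
after add $t6, $t6, 4: $t6=200+4=204
after add $t5, $t5, 1: $t5=4+1=5
cmp $t5, 10  (cmp 5,10)
bne loop: taken
after add $t1, $t1, $t5: $t1=22+5=27
after and $t4, $t4, 15: $t4=34&15=2
after lw $t1, 0($t6): $t1=M[204]=15
after add $t4, $t4, $t1: $t4=2+15=17
after add $t6, $t6, 4: $t6=204+4=208
after add $t5, $t5, 1: $t5=5+1=6
cmp $t5, 10  (cmp 6,10)
bne loop: taken
after add $t1, $t1, $t5: $t1=15+6=21
after and $t4, $t4, 15: $t4=17&15=1
after lw $t1, 0($t6): $t1=M[208]=9
after add $t4, $t4, $t1: $t4=1+9=10
after add $t6, $t6, 4: $t6=208+4=212
after add $t5, $t5, 1: $t5=6+1=7
cmp $t5, 10  (cmp 7,10)
bne loop: taken
after add $t1, $t1, $t5: $t1=9+7=16
after and $t4, $t4, 15: $t4=10&15=10
after lw $t1, 0($t6): $t1=M[212]=14
after add $t4, $t4, $t1: $t4=10+14=24
after add $t6, $t6, 4: $t6=212+4=216
after add $t5, $t5, 1: $t5=7+1=8
cmp $t5, 10  (cmp 8,10)
bne loop: taken
after add $t1, $t1, $t5: $t1=14+8=22
after and $t4, $t4, 15: $t4=24&15=8
after lw $t1, 0($t6): $t1=M[216]=23
after add $t4, $t4, $t1: $t4=8+23=31
after add $t6, $t6, 4: $t6=216+4=220
after add $t5, $t5, 1: $t5=8+1=9
cmp $t5, 10  (cmp 9,10)
bne loop: taken
after add $t1, $t1, $t5: $t1=23+9=32
after and $t4, $t4, 15: $t4=31&15=15
after lw $t1, 0($t6): $t1=M[220]=6
after add $t4, $t4, $t1: $t4=15+6=21
after add $t6, $t6, 4: $t6=220+4=224
after add $t5, $t5, 1: $t5=9+1=10
cmp $t5, 10  (cmp 10,10)
bne loop: not taken
sw $t4, (216) → M[216]=21
halt.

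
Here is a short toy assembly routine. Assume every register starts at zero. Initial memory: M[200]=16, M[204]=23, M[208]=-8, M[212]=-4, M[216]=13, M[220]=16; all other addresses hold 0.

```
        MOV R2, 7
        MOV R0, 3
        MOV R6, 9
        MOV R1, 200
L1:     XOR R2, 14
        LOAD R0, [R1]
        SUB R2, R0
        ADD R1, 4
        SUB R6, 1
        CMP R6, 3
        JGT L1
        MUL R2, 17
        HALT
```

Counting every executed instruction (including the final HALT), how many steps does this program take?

48

R2=7
R0=3
R6=9
R1=200
R2=7^14=9
R0=M[200]=16
R2=9-16=-7
R1=200+4=204
R6=9-1=8
CMP R6, 3  (cmp 8,3)
JGT L1: taken
R2=(-7)^14=-9
R0=M[204]=23
R2=(-9)-23=-32
R1=204+4=208
R6=8-1=7
CMP R6, 3  (cmp 7,3)
JGT L1: taken
R2=(-32)^14=-18
R0=M[208]=-8
R2=(-18)-(-8)=-10
R1=208+4=212
R6=7-1=6
CMP R6, 3  (cmp 6,3)
JGT L1: taken
R2=(-10)^14=-8
R0=M[212]=-4
R2=(-8)-(-4)=-4
R1=212+4=216
R6=6-1=5
CMP R6, 3  (cmp 5,3)
JGT L1: taken
R2=(-4)^14=-14
R0=M[216]=13
R2=(-14)-13=-27
R1=216+4=220
R6=5-1=4
CMP R6, 3  (cmp 4,3)
JGT L1: taken
R2=(-27)^14=-21
R0=M[220]=16
R2=(-21)-16=-37
R1=220+4=224
R6=4-1=3
CMP R6, 3  (cmp 3,3)
JGT L1: not taken
R2=(-37)*17=-629
halt.
Total executed instructions: 48.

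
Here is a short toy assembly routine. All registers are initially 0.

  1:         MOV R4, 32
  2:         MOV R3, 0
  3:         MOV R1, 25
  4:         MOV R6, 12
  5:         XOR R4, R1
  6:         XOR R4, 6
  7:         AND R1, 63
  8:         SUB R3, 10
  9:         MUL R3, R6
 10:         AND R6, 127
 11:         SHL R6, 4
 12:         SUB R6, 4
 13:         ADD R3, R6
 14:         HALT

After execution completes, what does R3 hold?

MOV R4, 32 → R4=32
MOV R3, 0 → R3=0
MOV R1, 25 → R1=25
MOV R6, 12 → R6=12
XOR R4, R1 → R4=32^25=57
XOR R4, 6 → R4=57^6=63
AND R1, 63 → R1=25&63=25
SUB R3, 10 → R3=0-10=-10
MUL R3, R6 → R3=(-10)*12=-120
AND R6, 127 → R6=12&127=12
SHL R6, 4 → R6=12<<4=192
SUB R6, 4 → R6=192-4=188
ADD R3, R6 → R3=(-120)+188=68
halt.

68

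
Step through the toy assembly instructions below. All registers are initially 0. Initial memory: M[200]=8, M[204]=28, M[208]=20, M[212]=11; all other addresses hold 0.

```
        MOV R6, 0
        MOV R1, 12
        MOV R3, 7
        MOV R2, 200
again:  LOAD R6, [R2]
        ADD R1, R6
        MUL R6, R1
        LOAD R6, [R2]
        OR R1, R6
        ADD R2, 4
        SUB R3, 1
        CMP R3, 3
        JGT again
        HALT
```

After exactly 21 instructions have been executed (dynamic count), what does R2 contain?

208

MOV R6, 0 → R6=0
MOV R1, 12 → R1=12
MOV R3, 7 → R3=7
MOV R2, 200 → R2=200
LOAD R6, [R2] → R6=M[200]=8
ADD R1, R6 → R1=12+8=20
MUL R6, R1 → R6=8*20=160
LOAD R6, [R2] → R6=M[200]=8
OR R1, R6 → R1=20|8=28
ADD R2, 4 → R2=200+4=204
SUB R3, 1 → R3=7-1=6
CMP R3, 3  (cmp 6,3)
JGT again: taken
LOAD R6, [R2] → R6=M[204]=28
ADD R1, R6 → R1=28+28=56
MUL R6, R1 → R6=28*56=1568
LOAD R6, [R2] → R6=M[204]=28
OR R1, R6 → R1=56|28=60
ADD R2, 4 → R2=204+4=208
SUB R3, 1 → R3=6-1=5
CMP R3, 3  (cmp 5,3)
After step 21: R2 = 208.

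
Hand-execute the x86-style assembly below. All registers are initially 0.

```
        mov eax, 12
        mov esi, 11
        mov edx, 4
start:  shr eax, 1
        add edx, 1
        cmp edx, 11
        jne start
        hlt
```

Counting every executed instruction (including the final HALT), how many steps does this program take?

eax=12
esi=11
edx=4
eax=12>>1=6
edx=4+1=5
cmp edx, 11  (cmp 5,11)
jne start: taken
eax=6>>1=3
edx=5+1=6
cmp edx, 11  (cmp 6,11)
jne start: taken
eax=3>>1=1
edx=6+1=7
cmp edx, 11  (cmp 7,11)
jne start: taken
eax=1>>1=0
edx=7+1=8
cmp edx, 11  (cmp 8,11)
jne start: taken
eax=0>>1=0
edx=8+1=9
cmp edx, 11  (cmp 9,11)
jne start: taken
eax=0>>1=0
edx=9+1=10
cmp edx, 11  (cmp 10,11)
jne start: taken
eax=0>>1=0
edx=10+1=11
cmp edx, 11  (cmp 11,11)
jne start: not taken
halt.
Total executed instructions: 32.

32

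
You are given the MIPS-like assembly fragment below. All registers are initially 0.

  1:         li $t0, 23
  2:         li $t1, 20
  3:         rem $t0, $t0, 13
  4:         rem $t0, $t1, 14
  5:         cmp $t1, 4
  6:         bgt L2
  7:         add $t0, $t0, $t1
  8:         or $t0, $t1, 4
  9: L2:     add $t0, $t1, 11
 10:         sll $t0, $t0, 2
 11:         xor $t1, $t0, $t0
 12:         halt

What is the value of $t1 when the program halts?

0

li $t0, 23 → $t0=23
li $t1, 20 → $t1=20
rem $t0, $t0, 13 → $t0=23%13=10
rem $t0, $t1, 14 → $t0=20%14=6
cmp $t1, 4  (cmp 20,4)
bgt L2: taken
add $t0, $t1, 11 → $t0=20+11=31
sll $t0, $t0, 2 → $t0=31<<2=124
xor $t1, $t0, $t0 → $t1=124^124=0
halt.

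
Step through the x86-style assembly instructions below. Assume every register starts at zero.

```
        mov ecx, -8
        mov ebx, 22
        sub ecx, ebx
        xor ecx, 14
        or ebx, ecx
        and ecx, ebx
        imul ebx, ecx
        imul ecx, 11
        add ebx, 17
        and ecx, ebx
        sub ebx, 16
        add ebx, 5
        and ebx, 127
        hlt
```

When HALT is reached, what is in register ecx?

after mov ecx, -8: ecx=-8
after mov ebx, 22: ebx=22
after sub ecx, ebx: ecx=(-8)-22=-30
after xor ecx, 14: ecx=(-30)^14=-20
after or ebx, ecx: ebx=22|(-20)=-2
after and ecx, ebx: ecx=(-20)&(-2)=-20
after imul ebx, ecx: ebx=(-2)*(-20)=40
after imul ecx, 11: ecx=(-20)*11=-220
after add ebx, 17: ebx=40+17=57
after and ecx, ebx: ecx=(-220)&57=32
after sub ebx, 16: ebx=57-16=41
after add ebx, 5: ebx=41+5=46
after and ebx, 127: ebx=46&127=46
halt.

32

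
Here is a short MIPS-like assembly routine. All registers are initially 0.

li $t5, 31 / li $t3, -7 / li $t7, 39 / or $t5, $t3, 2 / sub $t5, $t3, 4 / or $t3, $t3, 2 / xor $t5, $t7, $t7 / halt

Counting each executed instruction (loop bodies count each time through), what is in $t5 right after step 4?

$t5=31
$t3=-7
$t7=39
$t5=(-7)|2=-5
After step 4: $t5 = -5.

-5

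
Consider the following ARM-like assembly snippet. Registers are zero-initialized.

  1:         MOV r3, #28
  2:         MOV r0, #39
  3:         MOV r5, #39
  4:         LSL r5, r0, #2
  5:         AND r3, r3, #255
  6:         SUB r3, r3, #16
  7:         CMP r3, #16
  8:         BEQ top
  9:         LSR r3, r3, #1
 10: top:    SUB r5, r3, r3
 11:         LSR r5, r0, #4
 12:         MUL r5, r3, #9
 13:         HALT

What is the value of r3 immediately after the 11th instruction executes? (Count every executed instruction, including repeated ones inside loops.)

6

MOV r3, #28 → r3=28
MOV r0, #39 → r0=39
MOV r5, #39 → r5=39
LSL r5, r0, #2 → r5=39<<2=156
AND r3, r3, #255 → r3=28&255=28
SUB r3, r3, #16 → r3=28-16=12
CMP r3, #16  (cmp 12,16)
BEQ top: not taken
LSR r3, r3, #1 → r3=12>>1=6
SUB r5, r3, r3 → r5=6-6=0
LSR r5, r0, #4 → r5=39>>4=2
After step 11: r3 = 6.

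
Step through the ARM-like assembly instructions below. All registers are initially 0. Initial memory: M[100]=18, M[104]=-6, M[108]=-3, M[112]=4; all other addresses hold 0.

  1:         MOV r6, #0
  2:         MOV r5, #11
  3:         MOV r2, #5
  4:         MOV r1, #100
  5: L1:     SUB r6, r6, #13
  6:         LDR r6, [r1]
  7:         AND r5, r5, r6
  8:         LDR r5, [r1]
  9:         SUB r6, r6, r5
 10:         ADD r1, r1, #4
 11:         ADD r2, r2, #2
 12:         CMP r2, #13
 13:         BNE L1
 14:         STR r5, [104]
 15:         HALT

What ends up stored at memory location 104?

4

MOV r6, #0 → r6=0
MOV r5, #11 → r5=11
MOV r2, #5 → r2=5
MOV r1, #100 → r1=100
SUB r6, r6, #13 → r6=0-13=-13
LDR r6, [r1] → r6=M[100]=18
AND r5, r5, r6 → r5=11&18=2
LDR r5, [r1] → r5=M[100]=18
SUB r6, r6, r5 → r6=18-18=0
ADD r1, r1, #4 → r1=100+4=104
ADD r2, r2, #2 → r2=5+2=7
CMP r2, #13  (cmp 7,13)
BNE L1: taken
SUB r6, r6, #13 → r6=0-13=-13
LDR r6, [r1] → r6=M[104]=-6
AND r5, r5, r6 → r5=18&(-6)=18
LDR r5, [r1] → r5=M[104]=-6
SUB r6, r6, r5 → r6=(-6)-(-6)=0
ADD r1, r1, #4 → r1=104+4=108
ADD r2, r2, #2 → r2=7+2=9
CMP r2, #13  (cmp 9,13)
BNE L1: taken
SUB r6, r6, #13 → r6=0-13=-13
LDR r6, [r1] → r6=M[108]=-3
AND r5, r5, r6 → r5=(-6)&(-3)=-8
LDR r5, [r1] → r5=M[108]=-3
SUB r6, r6, r5 → r6=(-3)-(-3)=0
ADD r1, r1, #4 → r1=108+4=112
ADD r2, r2, #2 → r2=9+2=11
CMP r2, #13  (cmp 11,13)
BNE L1: taken
SUB r6, r6, #13 → r6=0-13=-13
LDR r6, [r1] → r6=M[112]=4
AND r5, r5, r6 → r5=(-3)&4=4
LDR r5, [r1] → r5=M[112]=4
SUB r6, r6, r5 → r6=4-4=0
ADD r1, r1, #4 → r1=112+4=116
ADD r2, r2, #2 → r2=11+2=13
CMP r2, #13  (cmp 13,13)
BNE L1: not taken
STR r5, [104] → M[104]=4
halt.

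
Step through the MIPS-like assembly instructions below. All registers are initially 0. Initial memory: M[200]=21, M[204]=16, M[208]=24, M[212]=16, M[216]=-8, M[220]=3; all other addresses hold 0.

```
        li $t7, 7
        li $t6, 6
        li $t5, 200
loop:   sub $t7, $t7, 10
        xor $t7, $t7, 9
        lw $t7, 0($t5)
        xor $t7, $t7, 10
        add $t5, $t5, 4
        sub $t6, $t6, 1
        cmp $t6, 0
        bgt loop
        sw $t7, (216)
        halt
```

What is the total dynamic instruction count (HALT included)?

53

$t7=7
$t6=6
$t5=200
$t7=7-10=-3
$t7=(-3)^9=-12
$t7=M[200]=21
$t7=21^10=31
$t5=200+4=204
$t6=6-1=5
cmp $t6, 0  (cmp 5,0)
bgt loop: taken
$t7=31-10=21
$t7=21^9=28
$t7=M[204]=16
$t7=16^10=26
$t5=204+4=208
$t6=5-1=4
cmp $t6, 0  (cmp 4,0)
bgt loop: taken
$t7=26-10=16
$t7=16^9=25
$t7=M[208]=24
$t7=24^10=18
$t5=208+4=212
$t6=4-1=3
cmp $t6, 0  (cmp 3,0)
bgt loop: taken
$t7=18-10=8
$t7=8^9=1
$t7=M[212]=16
$t7=16^10=26
$t5=212+4=216
$t6=3-1=2
cmp $t6, 0  (cmp 2,0)
bgt loop: taken
$t7=26-10=16
$t7=16^9=25
$t7=M[216]=-8
$t7=(-8)^10=-14
$t5=216+4=220
$t6=2-1=1
cmp $t6, 0  (cmp 1,0)
bgt loop: taken
$t7=(-14)-10=-24
$t7=(-24)^9=-31
$t7=M[220]=3
$t7=3^10=9
$t5=220+4=224
$t6=1-1=0
cmp $t6, 0  (cmp 0,0)
bgt loop: not taken
sw $t7, (216) → M[216]=9
halt.
Total executed instructions: 53.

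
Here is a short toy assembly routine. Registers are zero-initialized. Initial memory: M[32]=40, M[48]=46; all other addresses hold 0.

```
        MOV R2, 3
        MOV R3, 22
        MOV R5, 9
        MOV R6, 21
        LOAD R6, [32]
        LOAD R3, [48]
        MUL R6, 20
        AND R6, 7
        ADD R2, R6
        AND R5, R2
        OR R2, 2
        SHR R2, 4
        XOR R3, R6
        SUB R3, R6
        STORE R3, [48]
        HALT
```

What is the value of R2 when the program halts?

after MOV R2, 3: R2=3
after MOV R3, 22: R3=22
after MOV R5, 9: R5=9
after MOV R6, 21: R6=21
after LOAD R6, [32]: R6=M[32]=40
after LOAD R3, [48]: R3=M[48]=46
after MUL R6, 20: R6=40*20=800
after AND R6, 7: R6=800&7=0
after ADD R2, R6: R2=3+0=3
after AND R5, R2: R5=9&3=1
after OR R2, 2: R2=3|2=3
after SHR R2, 4: R2=3>>4=0
after XOR R3, R6: R3=46^0=46
after SUB R3, R6: R3=46-0=46
STORE R3, [48] → M[48]=46
halt.

0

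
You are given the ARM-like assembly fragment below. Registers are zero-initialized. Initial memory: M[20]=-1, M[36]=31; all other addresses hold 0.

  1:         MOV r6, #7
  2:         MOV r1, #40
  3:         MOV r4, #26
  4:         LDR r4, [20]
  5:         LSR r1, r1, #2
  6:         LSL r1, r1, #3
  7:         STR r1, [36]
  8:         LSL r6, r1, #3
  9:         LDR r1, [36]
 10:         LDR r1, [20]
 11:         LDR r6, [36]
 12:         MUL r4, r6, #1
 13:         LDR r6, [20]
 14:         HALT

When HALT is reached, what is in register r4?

80

MOV r6, #7 → r6=7
MOV r1, #40 → r1=40
MOV r4, #26 → r4=26
LDR r4, [20] → r4=M[20]=-1
LSR r1, r1, #2 → r1=40>>2=10
LSL r1, r1, #3 → r1=10<<3=80
STR r1, [36] → M[36]=80
LSL r6, r1, #3 → r6=80<<3=640
LDR r1, [36] → r1=M[36]=80
LDR r1, [20] → r1=M[20]=-1
LDR r6, [36] → r6=M[36]=80
MUL r4, r6, #1 → r4=80*1=80
LDR r6, [20] → r6=M[20]=-1
halt.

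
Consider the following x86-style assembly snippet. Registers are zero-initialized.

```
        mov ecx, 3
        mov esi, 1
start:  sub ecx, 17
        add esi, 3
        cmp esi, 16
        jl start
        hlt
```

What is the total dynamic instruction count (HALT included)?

after mov ecx, 3: ecx=3
after mov esi, 1: esi=1
after sub ecx, 17: ecx=3-17=-14
after add esi, 3: esi=1+3=4
cmp esi, 16  (cmp 4,16)
jl start: taken
after sub ecx, 17: ecx=(-14)-17=-31
after add esi, 3: esi=4+3=7
cmp esi, 16  (cmp 7,16)
jl start: taken
after sub ecx, 17: ecx=(-31)-17=-48
after add esi, 3: esi=7+3=10
cmp esi, 16  (cmp 10,16)
jl start: taken
after sub ecx, 17: ecx=(-48)-17=-65
after add esi, 3: esi=10+3=13
cmp esi, 16  (cmp 13,16)
jl start: taken
after sub ecx, 17: ecx=(-65)-17=-82
after add esi, 3: esi=13+3=16
cmp esi, 16  (cmp 16,16)
jl start: not taken
halt.
Total executed instructions: 23.

23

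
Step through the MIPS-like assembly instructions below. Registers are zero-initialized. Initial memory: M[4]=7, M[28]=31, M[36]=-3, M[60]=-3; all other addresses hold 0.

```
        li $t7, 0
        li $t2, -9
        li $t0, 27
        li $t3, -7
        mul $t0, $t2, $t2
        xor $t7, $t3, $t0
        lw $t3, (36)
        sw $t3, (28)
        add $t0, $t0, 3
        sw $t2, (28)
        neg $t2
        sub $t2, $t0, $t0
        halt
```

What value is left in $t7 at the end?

-88

after li $t7, 0: $t7=0
after li $t2, -9: $t2=-9
after li $t0, 27: $t0=27
after li $t3, -7: $t3=-7
after mul $t0, $t2, $t2: $t0=(-9)*(-9)=81
after xor $t7, $t3, $t0: $t7=(-7)^81=-88
after lw $t3, (36): $t3=M[36]=-3
sw $t3, (28) → M[28]=-3
after add $t0, $t0, 3: $t0=81+3=84
sw $t2, (28) → M[28]=-9
after neg $t2: $t2=-(-9)=9
after sub $t2, $t0, $t0: $t2=84-84=0
halt.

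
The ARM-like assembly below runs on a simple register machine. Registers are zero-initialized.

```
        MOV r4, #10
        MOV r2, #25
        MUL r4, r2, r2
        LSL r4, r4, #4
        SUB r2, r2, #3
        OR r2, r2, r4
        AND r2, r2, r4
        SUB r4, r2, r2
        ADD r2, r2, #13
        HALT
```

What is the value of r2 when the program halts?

10013

after MOV r4, #10: r4=10
after MOV r2, #25: r2=25
after MUL r4, r2, r2: r4=25*25=625
after LSL r4, r4, #4: r4=625<<4=10000
after SUB r2, r2, #3: r2=25-3=22
after OR r2, r2, r4: r2=22|10000=10006
after AND r2, r2, r4: r2=10006&10000=10000
after SUB r4, r2, r2: r4=10000-10000=0
after ADD r2, r2, #13: r2=10000+13=10013
halt.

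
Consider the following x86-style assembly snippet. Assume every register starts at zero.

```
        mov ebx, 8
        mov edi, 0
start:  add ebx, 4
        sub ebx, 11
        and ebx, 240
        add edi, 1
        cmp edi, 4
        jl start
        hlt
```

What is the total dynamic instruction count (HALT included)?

mov ebx, 8 → ebx=8
mov edi, 0 → edi=0
add ebx, 4 → ebx=8+4=12
sub ebx, 11 → ebx=12-11=1
and ebx, 240 → ebx=1&240=0
add edi, 1 → edi=0+1=1
cmp edi, 4  (cmp 1,4)
jl start: taken
add ebx, 4 → ebx=0+4=4
sub ebx, 11 → ebx=4-11=-7
and ebx, 240 → ebx=(-7)&240=240
add edi, 1 → edi=1+1=2
cmp edi, 4  (cmp 2,4)
jl start: taken
add ebx, 4 → ebx=240+4=244
sub ebx, 11 → ebx=244-11=233
and ebx, 240 → ebx=233&240=224
add edi, 1 → edi=2+1=3
cmp edi, 4  (cmp 3,4)
jl start: taken
add ebx, 4 → ebx=224+4=228
sub ebx, 11 → ebx=228-11=217
and ebx, 240 → ebx=217&240=208
add edi, 1 → edi=3+1=4
cmp edi, 4  (cmp 4,4)
jl start: not taken
halt.
Total executed instructions: 27.

27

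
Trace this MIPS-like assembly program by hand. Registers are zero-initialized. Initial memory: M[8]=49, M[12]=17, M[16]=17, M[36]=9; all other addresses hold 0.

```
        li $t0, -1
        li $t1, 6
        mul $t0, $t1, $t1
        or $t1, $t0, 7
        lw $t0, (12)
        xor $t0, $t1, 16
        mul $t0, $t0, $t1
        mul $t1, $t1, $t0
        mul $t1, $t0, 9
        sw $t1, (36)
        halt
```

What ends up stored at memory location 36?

li $t0, -1 → $t0=-1
li $t1, 6 → $t1=6
mul $t0, $t1, $t1 → $t0=6*6=36
or $t1, $t0, 7 → $t1=36|7=39
lw $t0, (12) → $t0=M[12]=17
xor $t0, $t1, 16 → $t0=39^16=55
mul $t0, $t0, $t1 → $t0=55*39=2145
mul $t1, $t1, $t0 → $t1=39*2145=83655
mul $t1, $t0, 9 → $t1=2145*9=19305
sw $t1, (36) → M[36]=19305
halt.

19305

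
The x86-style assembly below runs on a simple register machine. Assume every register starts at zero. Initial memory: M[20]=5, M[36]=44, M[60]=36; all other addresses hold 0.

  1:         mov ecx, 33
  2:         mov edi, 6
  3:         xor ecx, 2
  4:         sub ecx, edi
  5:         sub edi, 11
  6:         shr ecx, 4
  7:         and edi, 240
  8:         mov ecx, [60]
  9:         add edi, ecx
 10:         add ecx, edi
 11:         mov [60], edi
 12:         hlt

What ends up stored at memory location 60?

276

mov ecx, 33 → ecx=33
mov edi, 6 → edi=6
xor ecx, 2 → ecx=33^2=35
sub ecx, edi → ecx=35-6=29
sub edi, 11 → edi=6-11=-5
shr ecx, 4 → ecx=29>>4=1
and edi, 240 → edi=(-5)&240=240
mov ecx, [60] → ecx=M[60]=36
add edi, ecx → edi=240+36=276
add ecx, edi → ecx=36+276=312
mov [60], edi → M[60]=276
halt.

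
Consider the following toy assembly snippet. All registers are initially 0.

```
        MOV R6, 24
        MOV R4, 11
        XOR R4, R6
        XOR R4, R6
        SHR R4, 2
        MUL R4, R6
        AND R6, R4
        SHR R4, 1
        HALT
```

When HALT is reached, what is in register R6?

16

MOV R6, 24 → R6=24
MOV R4, 11 → R4=11
XOR R4, R6 → R4=11^24=19
XOR R4, R6 → R4=19^24=11
SHR R4, 2 → R4=11>>2=2
MUL R4, R6 → R4=2*24=48
AND R6, R4 → R6=24&48=16
SHR R4, 1 → R4=48>>1=24
halt.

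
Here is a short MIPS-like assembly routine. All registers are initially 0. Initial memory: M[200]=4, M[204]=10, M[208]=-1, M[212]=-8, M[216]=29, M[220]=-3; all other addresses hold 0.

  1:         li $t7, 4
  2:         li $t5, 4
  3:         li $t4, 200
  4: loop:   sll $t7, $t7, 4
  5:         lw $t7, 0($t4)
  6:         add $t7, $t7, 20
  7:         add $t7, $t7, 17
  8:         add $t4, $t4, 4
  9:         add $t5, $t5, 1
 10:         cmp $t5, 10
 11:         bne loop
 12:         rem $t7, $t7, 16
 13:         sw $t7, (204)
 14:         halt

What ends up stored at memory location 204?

li $t7, 4 → $t7=4
li $t5, 4 → $t5=4
li $t4, 200 → $t4=200
sll $t7, $t7, 4 → $t7=4<<4=64
lw $t7, 0($t4) → $t7=M[200]=4
add $t7, $t7, 20 → $t7=4+20=24
add $t7, $t7, 17 → $t7=24+17=41
add $t4, $t4, 4 → $t4=200+4=204
add $t5, $t5, 1 → $t5=4+1=5
cmp $t5, 10  (cmp 5,10)
bne loop: taken
sll $t7, $t7, 4 → $t7=41<<4=656
lw $t7, 0($t4) → $t7=M[204]=10
add $t7, $t7, 20 → $t7=10+20=30
add $t7, $t7, 17 → $t7=30+17=47
add $t4, $t4, 4 → $t4=204+4=208
add $t5, $t5, 1 → $t5=5+1=6
cmp $t5, 10  (cmp 6,10)
bne loop: taken
sll $t7, $t7, 4 → $t7=47<<4=752
lw $t7, 0($t4) → $t7=M[208]=-1
add $t7, $t7, 20 → $t7=(-1)+20=19
add $t7, $t7, 17 → $t7=19+17=36
add $t4, $t4, 4 → $t4=208+4=212
add $t5, $t5, 1 → $t5=6+1=7
cmp $t5, 10  (cmp 7,10)
bne loop: taken
sll $t7, $t7, 4 → $t7=36<<4=576
lw $t7, 0($t4) → $t7=M[212]=-8
add $t7, $t7, 20 → $t7=(-8)+20=12
add $t7, $t7, 17 → $t7=12+17=29
add $t4, $t4, 4 → $t4=212+4=216
add $t5, $t5, 1 → $t5=7+1=8
cmp $t5, 10  (cmp 8,10)
bne loop: taken
sll $t7, $t7, 4 → $t7=29<<4=464
lw $t7, 0($t4) → $t7=M[216]=29
add $t7, $t7, 20 → $t7=29+20=49
add $t7, $t7, 17 → $t7=49+17=66
add $t4, $t4, 4 → $t4=216+4=220
add $t5, $t5, 1 → $t5=8+1=9
cmp $t5, 10  (cmp 9,10)
bne loop: taken
sll $t7, $t7, 4 → $t7=66<<4=1056
lw $t7, 0($t4) → $t7=M[220]=-3
add $t7, $t7, 20 → $t7=(-3)+20=17
add $t7, $t7, 17 → $t7=17+17=34
add $t4, $t4, 4 → $t4=220+4=224
add $t5, $t5, 1 → $t5=9+1=10
cmp $t5, 10  (cmp 10,10)
bne loop: not taken
rem $t7, $t7, 16 → $t7=34%16=2
sw $t7, (204) → M[204]=2
halt.

2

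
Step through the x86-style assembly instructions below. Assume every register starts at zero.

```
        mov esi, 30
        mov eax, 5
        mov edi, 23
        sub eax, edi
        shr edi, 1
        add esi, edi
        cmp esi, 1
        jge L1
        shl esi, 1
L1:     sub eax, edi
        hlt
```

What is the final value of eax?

-29

mov esi, 30 → esi=30
mov eax, 5 → eax=5
mov edi, 23 → edi=23
sub eax, edi → eax=5-23=-18
shr edi, 1 → edi=23>>1=11
add esi, edi → esi=30+11=41
cmp esi, 1  (cmp 41,1)
jge L1: taken
sub eax, edi → eax=(-18)-11=-29
halt.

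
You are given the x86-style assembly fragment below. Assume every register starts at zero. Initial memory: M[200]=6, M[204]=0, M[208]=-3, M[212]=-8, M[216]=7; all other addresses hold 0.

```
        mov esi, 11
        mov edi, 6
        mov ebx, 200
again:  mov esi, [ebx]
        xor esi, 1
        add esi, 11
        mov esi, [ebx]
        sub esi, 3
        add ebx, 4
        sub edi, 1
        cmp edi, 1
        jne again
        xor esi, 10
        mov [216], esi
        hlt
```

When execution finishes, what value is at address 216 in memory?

esi=11
edi=6
ebx=200
esi=M[200]=6
esi=6^1=7
esi=7+11=18
esi=M[200]=6
esi=6-3=3
ebx=200+4=204
edi=6-1=5
cmp edi, 1  (cmp 5,1)
jne again: taken
esi=M[204]=0
esi=0^1=1
esi=1+11=12
esi=M[204]=0
esi=0-3=-3
ebx=204+4=208
edi=5-1=4
cmp edi, 1  (cmp 4,1)
jne again: taken
esi=M[208]=-3
esi=(-3)^1=-4
esi=(-4)+11=7
esi=M[208]=-3
esi=(-3)-3=-6
ebx=208+4=212
edi=4-1=3
cmp edi, 1  (cmp 3,1)
jne again: taken
esi=M[212]=-8
esi=(-8)^1=-7
esi=(-7)+11=4
esi=M[212]=-8
esi=(-8)-3=-11
ebx=212+4=216
edi=3-1=2
cmp edi, 1  (cmp 2,1)
jne again: taken
esi=M[216]=7
esi=7^1=6
esi=6+11=17
esi=M[216]=7
esi=7-3=4
ebx=216+4=220
edi=2-1=1
cmp edi, 1  (cmp 1,1)
jne again: not taken
esi=4^10=14
mov [216], esi → M[216]=14
halt.

14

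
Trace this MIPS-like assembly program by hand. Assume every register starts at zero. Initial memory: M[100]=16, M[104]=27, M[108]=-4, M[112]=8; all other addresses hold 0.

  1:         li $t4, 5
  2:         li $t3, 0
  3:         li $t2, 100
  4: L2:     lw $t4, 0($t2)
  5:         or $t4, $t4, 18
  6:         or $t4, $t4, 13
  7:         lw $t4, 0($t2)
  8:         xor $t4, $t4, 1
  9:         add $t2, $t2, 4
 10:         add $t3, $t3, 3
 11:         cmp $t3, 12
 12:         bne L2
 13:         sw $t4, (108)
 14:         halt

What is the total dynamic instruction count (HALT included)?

41

after li $t4, 5: $t4=5
after li $t3, 0: $t3=0
after li $t2, 100: $t2=100
after lw $t4, 0($t2): $t4=M[100]=16
after or $t4, $t4, 18: $t4=16|18=18
after or $t4, $t4, 13: $t4=18|13=31
after lw $t4, 0($t2): $t4=M[100]=16
after xor $t4, $t4, 1: $t4=16^1=17
after add $t2, $t2, 4: $t2=100+4=104
after add $t3, $t3, 3: $t3=0+3=3
cmp $t3, 12  (cmp 3,12)
bne L2: taken
after lw $t4, 0($t2): $t4=M[104]=27
after or $t4, $t4, 18: $t4=27|18=27
after or $t4, $t4, 13: $t4=27|13=31
after lw $t4, 0($t2): $t4=M[104]=27
after xor $t4, $t4, 1: $t4=27^1=26
after add $t2, $t2, 4: $t2=104+4=108
after add $t3, $t3, 3: $t3=3+3=6
cmp $t3, 12  (cmp 6,12)
bne L2: taken
after lw $t4, 0($t2): $t4=M[108]=-4
after or $t4, $t4, 18: $t4=(-4)|18=-2
after or $t4, $t4, 13: $t4=(-2)|13=-1
after lw $t4, 0($t2): $t4=M[108]=-4
after xor $t4, $t4, 1: $t4=(-4)^1=-3
after add $t2, $t2, 4: $t2=108+4=112
after add $t3, $t3, 3: $t3=6+3=9
cmp $t3, 12  (cmp 9,12)
bne L2: taken
after lw $t4, 0($t2): $t4=M[112]=8
after or $t4, $t4, 18: $t4=8|18=26
after or $t4, $t4, 13: $t4=26|13=31
after lw $t4, 0($t2): $t4=M[112]=8
after xor $t4, $t4, 1: $t4=8^1=9
after add $t2, $t2, 4: $t2=112+4=116
after add $t3, $t3, 3: $t3=9+3=12
cmp $t3, 12  (cmp 12,12)
bne L2: not taken
sw $t4, (108) → M[108]=9
halt.
Total executed instructions: 41.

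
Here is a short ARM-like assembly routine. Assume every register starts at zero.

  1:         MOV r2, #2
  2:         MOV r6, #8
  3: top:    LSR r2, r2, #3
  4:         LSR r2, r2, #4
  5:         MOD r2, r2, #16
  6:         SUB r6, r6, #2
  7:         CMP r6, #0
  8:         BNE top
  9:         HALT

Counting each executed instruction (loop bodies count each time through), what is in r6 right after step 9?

r2=2
r6=8
r2=2>>3=0
r2=0>>4=0
r2=0%16=0
r6=8-2=6
CMP r6, #0  (cmp 6,0)
BNE top: taken
r2=0>>3=0
After step 9: r6 = 6.

6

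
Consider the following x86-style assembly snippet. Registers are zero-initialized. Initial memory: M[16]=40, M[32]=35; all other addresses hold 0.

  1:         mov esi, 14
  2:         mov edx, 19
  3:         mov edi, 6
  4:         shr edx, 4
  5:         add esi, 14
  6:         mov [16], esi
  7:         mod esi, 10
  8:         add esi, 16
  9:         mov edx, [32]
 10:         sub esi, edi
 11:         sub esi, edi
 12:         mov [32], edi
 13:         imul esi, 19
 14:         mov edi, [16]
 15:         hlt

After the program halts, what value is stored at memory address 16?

mov esi, 14 → esi=14
mov edx, 19 → edx=19
mov edi, 6 → edi=6
shr edx, 4 → edx=19>>4=1
add esi, 14 → esi=14+14=28
mov [16], esi → M[16]=28
mod esi, 10 → esi=28%10=8
add esi, 16 → esi=8+16=24
mov edx, [32] → edx=M[32]=35
sub esi, edi → esi=24-6=18
sub esi, edi → esi=18-6=12
mov [32], edi → M[32]=6
imul esi, 19 → esi=12*19=228
mov edi, [16] → edi=M[16]=28
halt.

28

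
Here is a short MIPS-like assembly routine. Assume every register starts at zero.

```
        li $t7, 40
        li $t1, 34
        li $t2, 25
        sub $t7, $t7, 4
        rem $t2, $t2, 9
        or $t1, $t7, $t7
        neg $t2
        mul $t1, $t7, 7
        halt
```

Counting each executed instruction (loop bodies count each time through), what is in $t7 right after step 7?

$t7=40
$t1=34
$t2=25
$t7=40-4=36
$t2=25%9=7
$t1=36|36=36
$t2=-(7)=-7
After step 7: $t7 = 36.

36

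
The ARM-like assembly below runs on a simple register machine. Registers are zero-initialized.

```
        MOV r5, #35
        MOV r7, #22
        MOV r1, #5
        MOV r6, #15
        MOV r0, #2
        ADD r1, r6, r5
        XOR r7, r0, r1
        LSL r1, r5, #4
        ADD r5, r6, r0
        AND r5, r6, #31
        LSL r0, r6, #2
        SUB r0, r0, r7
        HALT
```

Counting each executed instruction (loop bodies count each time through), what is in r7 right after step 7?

r5=35
r7=22
r1=5
r6=15
r0=2
r1=15+35=50
r7=2^50=48
After step 7: r7 = 48.

48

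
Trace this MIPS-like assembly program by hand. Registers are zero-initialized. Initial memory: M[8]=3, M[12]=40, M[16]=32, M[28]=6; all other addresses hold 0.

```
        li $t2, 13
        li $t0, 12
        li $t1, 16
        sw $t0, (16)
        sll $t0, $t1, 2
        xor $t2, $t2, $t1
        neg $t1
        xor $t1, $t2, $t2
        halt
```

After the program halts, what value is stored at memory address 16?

12

$t2=13
$t0=12
$t1=16
sw $t0, (16) → M[16]=12
$t0=16<<2=64
$t2=13^16=29
$t1=-(16)=-16
$t1=29^29=0
halt.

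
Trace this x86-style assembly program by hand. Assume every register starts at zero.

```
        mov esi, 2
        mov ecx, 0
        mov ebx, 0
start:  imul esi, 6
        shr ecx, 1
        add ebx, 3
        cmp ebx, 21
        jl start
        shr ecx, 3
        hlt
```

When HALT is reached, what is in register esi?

559872

mov esi, 2 → esi=2
mov ecx, 0 → ecx=0
mov ebx, 0 → ebx=0
imul esi, 6 → esi=2*6=12
shr ecx, 1 → ecx=0>>1=0
add ebx, 3 → ebx=0+3=3
cmp ebx, 21  (cmp 3,21)
jl start: taken
imul esi, 6 → esi=12*6=72
shr ecx, 1 → ecx=0>>1=0
add ebx, 3 → ebx=3+3=6
cmp ebx, 21  (cmp 6,21)
jl start: taken
imul esi, 6 → esi=72*6=432
shr ecx, 1 → ecx=0>>1=0
add ebx, 3 → ebx=6+3=9
cmp ebx, 21  (cmp 9,21)
jl start: taken
imul esi, 6 → esi=432*6=2592
shr ecx, 1 → ecx=0>>1=0
add ebx, 3 → ebx=9+3=12
cmp ebx, 21  (cmp 12,21)
jl start: taken
imul esi, 6 → esi=2592*6=15552
shr ecx, 1 → ecx=0>>1=0
add ebx, 3 → ebx=12+3=15
cmp ebx, 21  (cmp 15,21)
jl start: taken
imul esi, 6 → esi=15552*6=93312
shr ecx, 1 → ecx=0>>1=0
add ebx, 3 → ebx=15+3=18
cmp ebx, 21  (cmp 18,21)
jl start: taken
imul esi, 6 → esi=93312*6=559872
shr ecx, 1 → ecx=0>>1=0
add ebx, 3 → ebx=18+3=21
cmp ebx, 21  (cmp 21,21)
jl start: not taken
shr ecx, 3 → ecx=0>>3=0
halt.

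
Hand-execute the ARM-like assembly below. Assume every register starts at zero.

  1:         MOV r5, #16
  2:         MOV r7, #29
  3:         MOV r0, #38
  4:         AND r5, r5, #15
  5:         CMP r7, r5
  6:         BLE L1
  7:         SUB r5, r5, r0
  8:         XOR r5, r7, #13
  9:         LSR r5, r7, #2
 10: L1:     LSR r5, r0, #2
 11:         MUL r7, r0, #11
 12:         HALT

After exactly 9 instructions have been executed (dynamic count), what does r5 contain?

7

r5=16
r7=29
r0=38
r5=16&15=0
CMP r7, r5  (cmp 29,0)
BLE L1: not taken
r5=0-38=-38
r5=29^13=16
r5=29>>2=7
After step 9: r5 = 7.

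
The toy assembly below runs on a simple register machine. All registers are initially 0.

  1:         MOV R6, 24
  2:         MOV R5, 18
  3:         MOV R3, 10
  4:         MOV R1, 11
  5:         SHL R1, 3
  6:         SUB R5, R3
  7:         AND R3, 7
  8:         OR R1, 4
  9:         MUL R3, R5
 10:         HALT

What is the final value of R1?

92

MOV R6, 24 → R6=24
MOV R5, 18 → R5=18
MOV R3, 10 → R3=10
MOV R1, 11 → R1=11
SHL R1, 3 → R1=11<<3=88
SUB R5, R3 → R5=18-10=8
AND R3, 7 → R3=10&7=2
OR R1, 4 → R1=88|4=92
MUL R3, R5 → R3=2*8=16
halt.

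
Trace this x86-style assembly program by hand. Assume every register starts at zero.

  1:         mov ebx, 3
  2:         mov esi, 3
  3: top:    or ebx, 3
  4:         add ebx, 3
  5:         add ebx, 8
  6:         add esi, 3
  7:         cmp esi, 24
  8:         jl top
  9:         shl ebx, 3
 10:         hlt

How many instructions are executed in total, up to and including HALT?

after mov ebx, 3: ebx=3
after mov esi, 3: esi=3
after or ebx, 3: ebx=3|3=3
after add ebx, 3: ebx=3+3=6
after add ebx, 8: ebx=6+8=14
after add esi, 3: esi=3+3=6
cmp esi, 24  (cmp 6,24)
jl top: taken
after or ebx, 3: ebx=14|3=15
after add ebx, 3: ebx=15+3=18
after add ebx, 8: ebx=18+8=26
after add esi, 3: esi=6+3=9
cmp esi, 24  (cmp 9,24)
jl top: taken
after or ebx, 3: ebx=26|3=27
after add ebx, 3: ebx=27+3=30
after add ebx, 8: ebx=30+8=38
after add esi, 3: esi=9+3=12
cmp esi, 24  (cmp 12,24)
jl top: taken
after or ebx, 3: ebx=38|3=39
after add ebx, 3: ebx=39+3=42
after add ebx, 8: ebx=42+8=50
after add esi, 3: esi=12+3=15
cmp esi, 24  (cmp 15,24)
jl top: taken
after or ebx, 3: ebx=50|3=51
after add ebx, 3: ebx=51+3=54
after add ebx, 8: ebx=54+8=62
after add esi, 3: esi=15+3=18
cmp esi, 24  (cmp 18,24)
jl top: taken
after or ebx, 3: ebx=62|3=63
after add ebx, 3: ebx=63+3=66
after add ebx, 8: ebx=66+8=74
after add esi, 3: esi=18+3=21
cmp esi, 24  (cmp 21,24)
jl top: taken
after or ebx, 3: ebx=74|3=75
after add ebx, 3: ebx=75+3=78
after add ebx, 8: ebx=78+8=86
after add esi, 3: esi=21+3=24
cmp esi, 24  (cmp 24,24)
jl top: not taken
after shl ebx, 3: ebx=86<<3=688
halt.
Total executed instructions: 46.

46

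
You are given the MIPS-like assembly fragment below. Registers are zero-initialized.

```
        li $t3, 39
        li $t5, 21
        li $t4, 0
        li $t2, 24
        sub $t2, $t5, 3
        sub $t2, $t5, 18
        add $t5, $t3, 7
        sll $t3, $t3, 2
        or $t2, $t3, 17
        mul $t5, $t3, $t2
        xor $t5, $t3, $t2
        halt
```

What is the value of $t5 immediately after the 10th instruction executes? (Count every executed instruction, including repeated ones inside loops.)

li $t3, 39 → $t3=39
li $t5, 21 → $t5=21
li $t4, 0 → $t4=0
li $t2, 24 → $t2=24
sub $t2, $t5, 3 → $t2=21-3=18
sub $t2, $t5, 18 → $t2=21-18=3
add $t5, $t3, 7 → $t5=39+7=46
sll $t3, $t3, 2 → $t3=39<<2=156
or $t2, $t3, 17 → $t2=156|17=157
mul $t5, $t3, $t2 → $t5=156*157=24492
After step 10: $t5 = 24492.

24492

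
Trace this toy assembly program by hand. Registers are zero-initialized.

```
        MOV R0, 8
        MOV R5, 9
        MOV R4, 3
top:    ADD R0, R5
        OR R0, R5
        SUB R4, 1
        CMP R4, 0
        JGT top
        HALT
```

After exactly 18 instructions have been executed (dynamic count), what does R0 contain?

after MOV R0, 8: R0=8
after MOV R5, 9: R5=9
after MOV R4, 3: R4=3
after ADD R0, R5: R0=8+9=17
after OR R0, R5: R0=17|9=25
after SUB R4, 1: R4=3-1=2
CMP R4, 0  (cmp 2,0)
JGT top: taken
after ADD R0, R5: R0=25+9=34
after OR R0, R5: R0=34|9=43
after SUB R4, 1: R4=2-1=1
CMP R4, 0  (cmp 1,0)
JGT top: taken
after ADD R0, R5: R0=43+9=52
after OR R0, R5: R0=52|9=61
after SUB R4, 1: R4=1-1=0
CMP R4, 0  (cmp 0,0)
JGT top: not taken
After step 18: R0 = 61.

61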